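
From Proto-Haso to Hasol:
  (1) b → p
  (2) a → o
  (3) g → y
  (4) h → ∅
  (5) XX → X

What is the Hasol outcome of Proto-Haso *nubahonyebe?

nuponyepe

Hasol: *nubahonyebe
  nubahonyebe → nupahonyepe   [unconditioned shift]
  nupahonyepe → nupohonyepe   [vowel merger]
  nupohonyepe (rule 3 does not apply)
  nupohonyepe → nupoonyepe   [h-loss]
  nupoonyepe → nuponyepe   [degemination]
  giving Hasol nuponyepe.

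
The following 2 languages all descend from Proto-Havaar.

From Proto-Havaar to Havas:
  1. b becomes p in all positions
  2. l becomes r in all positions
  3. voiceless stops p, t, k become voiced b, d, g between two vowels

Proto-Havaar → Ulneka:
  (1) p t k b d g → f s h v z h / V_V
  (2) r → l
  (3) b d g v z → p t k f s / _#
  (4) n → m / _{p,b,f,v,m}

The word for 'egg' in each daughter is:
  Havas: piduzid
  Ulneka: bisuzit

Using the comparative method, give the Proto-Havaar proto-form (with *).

*bituzid

Position 3: Havas has d, Ulneka has s. Taking the neighbouring segments as reconstructed: Havas d could go back to *t or *d; Ulneka s could go back to *t or *s — the one source consistent with every daughter is *t.
Position 1: Havas has p, Ulneka has b. Ulneka preserves b here (none of its changes turn any other segment into b), so the proto-segment is *b.
Continuing position by position gives *bituzid; check it forward:
Havas: start from *bituzid.
  rule 1 (unconditioned shift): bituzid → pituzid
  rule 2: no change — pituzid
  rule 3 (intervocalic voicing): pituzid → piduzid
  ⇒ Havas piduzid
Ulneka: start from *bituzid.
  rule 1 (intervocalic lenition): bituzid → bisuzid
  rule 2: no change — bisuzid
  rule 3 (final devoicing): bisuzid → bisuzit
  rule 4: no change — bisuzit
  ⇒ Ulneka bisuzit
Only *bituzid yields all of Havas piduzid, Ulneka bisuzit.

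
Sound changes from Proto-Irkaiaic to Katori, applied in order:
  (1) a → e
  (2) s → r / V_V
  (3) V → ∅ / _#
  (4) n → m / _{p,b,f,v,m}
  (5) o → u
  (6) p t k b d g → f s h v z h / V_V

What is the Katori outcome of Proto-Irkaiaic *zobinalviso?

Katori: *zobinalviso
  zobinalviso → zobinelviso   [vowel merger]
  zobinelviso → zobinelviro   [rhotacism]
  zobinelviro → zobinelvir   [apocope]
  zobinelvir (rule 4 does not apply)
  zobinelvir → zubinelvir   [vowel merger]
  zubinelvir → zuvinelvir   [intervocalic lenition]
  giving Katori zuvinelvir.

zuvinelvir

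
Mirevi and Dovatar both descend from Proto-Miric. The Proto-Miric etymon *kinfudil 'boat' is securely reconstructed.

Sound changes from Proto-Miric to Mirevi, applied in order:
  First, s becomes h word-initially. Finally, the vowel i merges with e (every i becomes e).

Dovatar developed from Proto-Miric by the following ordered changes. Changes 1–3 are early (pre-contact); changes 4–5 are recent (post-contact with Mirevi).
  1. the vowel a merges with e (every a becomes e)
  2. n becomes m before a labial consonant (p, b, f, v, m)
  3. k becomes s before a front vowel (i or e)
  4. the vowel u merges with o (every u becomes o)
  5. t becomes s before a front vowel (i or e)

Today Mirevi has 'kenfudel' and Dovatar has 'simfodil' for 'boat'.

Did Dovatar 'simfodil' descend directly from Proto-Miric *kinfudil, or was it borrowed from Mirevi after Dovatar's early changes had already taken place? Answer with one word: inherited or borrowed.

If inherited, *kinfudil would pass through all of Dovatar's changes:
Dovatar: *kinfudil > kimfudil > simfudil > simfodil  (by nasal place assimilation, palatalisation, vowel merger)
If borrowed from Mirevi 'kenfudel' after the early changes, it would undergo only the recent ones:
  rule 4 (vowel merger): kenfudel → kenfodel
  rule 5 (palatalisation): no change (kenfodel)
  ⇒ as a loan: kenfodel
Dovatar 'simfodil' matches the inherited outcome exactly, so it is an inherited cognate, not a loan.

inherited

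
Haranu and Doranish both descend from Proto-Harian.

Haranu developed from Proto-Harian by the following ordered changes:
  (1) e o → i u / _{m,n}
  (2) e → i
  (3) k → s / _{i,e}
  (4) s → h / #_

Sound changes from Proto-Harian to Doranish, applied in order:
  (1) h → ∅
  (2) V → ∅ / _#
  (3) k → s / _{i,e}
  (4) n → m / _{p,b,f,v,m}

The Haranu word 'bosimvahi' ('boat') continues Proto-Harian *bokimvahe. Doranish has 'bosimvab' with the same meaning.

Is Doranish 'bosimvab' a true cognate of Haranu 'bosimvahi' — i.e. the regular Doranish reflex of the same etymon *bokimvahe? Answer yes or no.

no

Derive the expected Doranish reflex of *bokimvahe:
Doranish: *bokimvahe
  bokimvahe → bokimvae   [h-loss]
  bokimvae → bokimva   [apocope]
  bokimva → bosimva   [palatalisation]
  bosimva (rule 4 does not apply)
  giving Doranish bosimva.
The regular Doranish reflex would be 'bosimva', but the attested form is 'bosimvab'. The correspondence is irregular, so they are not cognates (the Doranish form has a different source).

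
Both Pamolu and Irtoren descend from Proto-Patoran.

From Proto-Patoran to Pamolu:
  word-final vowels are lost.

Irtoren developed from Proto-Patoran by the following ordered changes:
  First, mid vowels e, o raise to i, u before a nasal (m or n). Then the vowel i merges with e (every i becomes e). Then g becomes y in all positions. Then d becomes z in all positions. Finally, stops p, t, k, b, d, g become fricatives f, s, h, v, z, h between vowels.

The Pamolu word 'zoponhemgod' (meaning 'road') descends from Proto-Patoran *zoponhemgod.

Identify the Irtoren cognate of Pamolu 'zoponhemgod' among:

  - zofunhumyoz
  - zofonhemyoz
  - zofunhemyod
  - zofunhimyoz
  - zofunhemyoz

zofunhemyoz

Irtoren: *zoponhemgod
  zoponhemgod → zopunhimgod   [pre-nasal raising]
  zopunhimgod → zopunhemgod   [vowel merger]
  zopunhemgod → zopunhemyod   [unconditioned shift]
  zopunhemyod → zopunhemyoz   [unconditioned shift]
  zopunhemyoz → zofunhemyoz   [intervocalic lenition]
  giving Irtoren zofunhemyoz.
Among the options, 'zofunhemyoz' alone shows every Irtoren change applied in order.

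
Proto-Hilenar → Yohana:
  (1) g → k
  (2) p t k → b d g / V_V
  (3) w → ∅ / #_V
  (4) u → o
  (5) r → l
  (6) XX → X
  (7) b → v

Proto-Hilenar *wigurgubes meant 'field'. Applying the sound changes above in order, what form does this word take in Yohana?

Yohana: start from *wigurgubes.
  rule 1 (unconditioned shift): wigurgubes → wikurkubes
  rule 2 (intervocalic voicing): wikurkubes → wigurkubes
  rule 3 (glide loss): wigurkubes → igurkubes
  rule 4 (vowel merger): igurkubes → igorkobes
  rule 5 (unconditioned shift): igorkobes → igolkobes
  rule 6: no change — igolkobes
  rule 7 (unconditioned shift): igolkobes → igolkoves
  ⇒ Yohana igolkoves

igolkoves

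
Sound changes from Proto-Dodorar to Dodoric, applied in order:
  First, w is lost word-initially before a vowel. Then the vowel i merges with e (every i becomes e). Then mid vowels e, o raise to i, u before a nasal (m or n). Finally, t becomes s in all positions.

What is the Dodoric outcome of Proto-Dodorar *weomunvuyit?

Dodoric: start from *weomunvuyit.
  rule 1 (glide loss): weomunvuyit → eomunvuyit
  rule 2 (vowel merger): eomunvuyit → eomunvuyet
  rule 3 (pre-nasal raising): eomunvuyet → eumunvuyet
  rule 4 (unconditioned shift): eumunvuyet → eumunvuyes
  ⇒ Dodoric eumunvuyes

eumunvuyes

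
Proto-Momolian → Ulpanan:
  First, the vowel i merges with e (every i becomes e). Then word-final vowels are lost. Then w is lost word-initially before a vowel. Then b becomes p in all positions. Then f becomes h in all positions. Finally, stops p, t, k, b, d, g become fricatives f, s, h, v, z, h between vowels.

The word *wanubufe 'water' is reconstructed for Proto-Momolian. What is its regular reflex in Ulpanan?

Ulpanan: *wanubufe > wanubuf > anubuf > anupuf > anupuh > anufuh  (by apocope, glide loss, unconditioned shift, unconditioned shift, intervocalic lenition)

anufuh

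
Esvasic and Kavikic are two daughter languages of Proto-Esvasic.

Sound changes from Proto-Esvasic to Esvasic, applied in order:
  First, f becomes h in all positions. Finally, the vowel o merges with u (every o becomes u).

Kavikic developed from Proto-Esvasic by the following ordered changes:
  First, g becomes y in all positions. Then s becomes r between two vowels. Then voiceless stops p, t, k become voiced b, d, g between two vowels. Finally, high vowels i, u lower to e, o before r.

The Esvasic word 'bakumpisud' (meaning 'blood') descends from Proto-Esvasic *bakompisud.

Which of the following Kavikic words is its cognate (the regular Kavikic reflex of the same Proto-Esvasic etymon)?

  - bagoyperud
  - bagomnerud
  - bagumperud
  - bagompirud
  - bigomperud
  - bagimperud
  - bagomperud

bagomperud

Kavikic: *bakompisud
  bakompisud (rule 1 does not apply)
  bakompisud → bakompirud   [rhotacism]
  bakompirud → bagompirud   [intervocalic voicing]
  bagompirud → bagomperud   [pre-rhotic lowering]
  giving Kavikic bagomperud.
Only 'bagomperud' matches the regular Kavikic development of *bakompisud.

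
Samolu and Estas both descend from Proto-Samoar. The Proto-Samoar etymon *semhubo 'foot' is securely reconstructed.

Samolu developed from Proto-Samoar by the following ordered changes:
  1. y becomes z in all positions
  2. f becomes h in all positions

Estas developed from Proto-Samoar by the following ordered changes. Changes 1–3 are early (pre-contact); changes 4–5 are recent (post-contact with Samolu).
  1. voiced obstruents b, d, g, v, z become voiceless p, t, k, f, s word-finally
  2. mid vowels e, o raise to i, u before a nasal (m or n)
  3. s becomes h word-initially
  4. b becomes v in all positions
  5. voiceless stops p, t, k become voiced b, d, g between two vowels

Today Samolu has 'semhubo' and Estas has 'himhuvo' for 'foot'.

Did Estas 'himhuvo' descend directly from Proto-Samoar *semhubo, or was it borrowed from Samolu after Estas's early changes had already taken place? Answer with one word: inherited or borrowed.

If inherited, *semhubo would pass through all of Estas's changes:
Estas: *semhubo > simhubo > himhubo > himhuvo  (by pre-nasal raising, debuccalisation, unconditioned shift)
If borrowed from Samolu 'semhubo' after the early changes, it would undergo only the recent ones:
  rule 4 (unconditioned shift): semhubo → semhuvo
  rule 5 (intervocalic voicing): no change (semhuvo)
  ⇒ as a loan: semhuvo
Estas 'himhuvo' matches the inherited outcome exactly, so it is an inherited cognate, not a loan.

inherited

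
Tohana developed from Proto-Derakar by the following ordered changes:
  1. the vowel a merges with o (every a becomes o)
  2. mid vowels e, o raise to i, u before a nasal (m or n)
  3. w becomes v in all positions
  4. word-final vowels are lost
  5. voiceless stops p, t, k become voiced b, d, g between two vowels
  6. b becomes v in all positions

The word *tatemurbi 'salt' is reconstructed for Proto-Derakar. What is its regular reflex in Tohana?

Tohana: *tatemurbi > totemurbi > totimurbi > totimurb > todimurb > todimurv  (by vowel merger, pre-nasal raising, apocope, intervocalic voicing, unconditioned shift)

todimurv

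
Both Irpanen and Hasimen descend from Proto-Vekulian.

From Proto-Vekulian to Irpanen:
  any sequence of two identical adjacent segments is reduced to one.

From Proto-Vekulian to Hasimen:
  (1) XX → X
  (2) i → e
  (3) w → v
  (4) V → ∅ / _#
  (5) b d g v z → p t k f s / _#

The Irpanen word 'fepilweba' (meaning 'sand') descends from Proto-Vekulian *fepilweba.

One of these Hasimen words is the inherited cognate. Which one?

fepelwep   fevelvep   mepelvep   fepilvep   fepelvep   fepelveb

fepelvep

Hasimen: *fepilweba
  fepilweba (rule 1 does not apply)
  fepilweba → fepelweba   [vowel merger]
  fepelweba → fepelveba   [unconditioned shift]
  fepelveba → fepelveb   [apocope]
  fepelveb → fepelvep   [final devoicing]
  giving Hasimen fepelvep.
The other candidates each miss or misapply at least one Hasimen change.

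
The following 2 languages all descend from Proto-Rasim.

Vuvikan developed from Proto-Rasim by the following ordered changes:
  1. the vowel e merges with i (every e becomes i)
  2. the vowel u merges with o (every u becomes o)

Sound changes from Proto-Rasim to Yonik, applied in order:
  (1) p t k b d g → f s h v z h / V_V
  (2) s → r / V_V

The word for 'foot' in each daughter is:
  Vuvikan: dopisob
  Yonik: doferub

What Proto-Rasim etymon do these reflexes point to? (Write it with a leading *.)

Position 5: Vuvikan has s, Yonik has r. Vuvikan preserves s here (none of its changes turn any other segment into s), so the proto-segment is *s.
Position 6: Vuvikan has o, Yonik has u. Yonik preserves u here (none of its changes turn any other segment into u), so the proto-segment is *u.
Continuing position by position gives *dopesub; check it forward:
Vuvikan: start from *dopesub.
  rule 1 (vowel merger): dopesub → dopisub
  rule 2 (vowel merger): dopisub → dopisob
  ⇒ Vuvikan dopisob
Yonik: *dopesub
  dopesub → dofesub   [intervocalic lenition]
  dofesub → doferub   [rhotacism]
  giving Yonik doferub.
*dopesub is the unique common source.

*dopesub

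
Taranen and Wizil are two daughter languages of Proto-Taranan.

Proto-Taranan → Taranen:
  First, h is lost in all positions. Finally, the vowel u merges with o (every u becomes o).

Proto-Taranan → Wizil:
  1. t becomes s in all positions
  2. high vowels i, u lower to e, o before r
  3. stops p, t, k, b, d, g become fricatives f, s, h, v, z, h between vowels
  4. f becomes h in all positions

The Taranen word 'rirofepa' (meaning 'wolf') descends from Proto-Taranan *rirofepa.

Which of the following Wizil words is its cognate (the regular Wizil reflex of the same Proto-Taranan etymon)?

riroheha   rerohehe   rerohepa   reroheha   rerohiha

reroheha

Wizil: start from *rirofepa.
  rule 1: no change — rirofepa
  rule 2 (pre-rhotic lowering): rirofepa → rerofepa
  rule 3 (intervocalic lenition): rerofepa → rerofefa
  rule 4 (unconditioned shift): rerofefa → reroheha
  ⇒ Wizil reroheha
Among the options, 'reroheha' alone shows every Wizil change applied in order.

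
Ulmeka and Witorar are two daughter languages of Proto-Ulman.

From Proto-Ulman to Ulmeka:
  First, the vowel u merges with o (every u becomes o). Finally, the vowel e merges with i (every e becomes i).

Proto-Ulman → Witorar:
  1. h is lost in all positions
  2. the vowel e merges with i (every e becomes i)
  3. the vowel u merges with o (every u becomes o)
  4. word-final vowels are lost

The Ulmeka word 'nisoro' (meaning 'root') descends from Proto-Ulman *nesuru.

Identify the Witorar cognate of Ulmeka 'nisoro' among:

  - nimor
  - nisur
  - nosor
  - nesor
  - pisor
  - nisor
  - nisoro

Witorar: start from *nesuru.
  rule 1: no change — nesuru
  rule 2 (vowel merger): nesuru → nisuru
  rule 3 (vowel merger): nisuru → nisoro
  rule 4 (apocope): nisoro → nisor
  ⇒ Witorar nisor

nisor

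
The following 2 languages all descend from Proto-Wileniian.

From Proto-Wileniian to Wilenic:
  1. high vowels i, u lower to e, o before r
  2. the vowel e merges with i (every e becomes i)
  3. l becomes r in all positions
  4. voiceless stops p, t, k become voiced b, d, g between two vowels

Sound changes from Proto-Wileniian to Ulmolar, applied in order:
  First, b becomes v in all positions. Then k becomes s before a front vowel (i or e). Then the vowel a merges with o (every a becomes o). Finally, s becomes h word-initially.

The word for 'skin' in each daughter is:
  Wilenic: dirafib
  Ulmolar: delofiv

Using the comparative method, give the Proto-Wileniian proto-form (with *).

Position 2: Wilenic has i, Ulmolar has e. Ulmolar preserves e here (none of its changes turn any other segment into e), so the proto-segment is *e.
Position 4: Wilenic has a, Ulmolar has o. Wilenic preserves a here (none of its changes turn any other segment into a), so the proto-segment is *a.
Position 7: Wilenic has b, Ulmolar has v. Taking the neighbouring segments as reconstructed: Wilenic b can only go back to *b; Ulmolar v could go back to *b or *v — the one source consistent with every daughter is *b.
Verify the candidate proto-form against each daughter:
Wilenic: *delafib > dilafib > dirafib  (by vowel merger, unconditioned shift)
Ulmolar: start from *delafib.
  rule 1 (unconditioned shift): delafib → delafiv
  rule 2: no change — delafiv
  rule 3 (vowel merger): delafiv → delofiv
  rule 4: no change — delofiv
  ⇒ Ulmolar delofiv
No other proto-form is consistent with every reflex, so the reconstruction is *delafib.

*delafib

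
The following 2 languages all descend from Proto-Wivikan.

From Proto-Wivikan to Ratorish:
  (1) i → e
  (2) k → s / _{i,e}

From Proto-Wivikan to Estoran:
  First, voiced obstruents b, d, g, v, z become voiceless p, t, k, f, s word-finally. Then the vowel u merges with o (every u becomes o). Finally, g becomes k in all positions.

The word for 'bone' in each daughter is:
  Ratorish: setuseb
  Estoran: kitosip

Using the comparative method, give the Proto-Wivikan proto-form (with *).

Position 7: Ratorish has b, Estoran has p. Ratorish preserves b here (none of its changes turn any other segment into b), so the proto-segment is *b.
Position 6: Ratorish has e, Estoran has i. Estoran preserves i here (none of its changes turn any other segment into i), so the proto-segment is *i.
Position 4: Ratorish has u, Estoran has o. Ratorish preserves u here (none of its changes turn any other segment into u), so the proto-segment is *u.
Continuing position by position gives *kitusib; check it forward:
Ratorish: *kitusib
  kitusib → ketuseb   [vowel merger]
  ketuseb → setuseb   [palatalisation]
  giving Ratorish setuseb.
Estoran: *kitusib > kitusip > kitosip  (by final devoicing, vowel merger)
*kitusib is the unique common source.

*kitusib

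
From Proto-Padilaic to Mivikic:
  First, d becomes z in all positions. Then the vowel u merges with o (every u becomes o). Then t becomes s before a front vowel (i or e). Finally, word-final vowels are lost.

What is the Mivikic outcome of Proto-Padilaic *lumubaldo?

Mivikic: start from *lumubaldo.
  rule 1 (unconditioned shift): lumubaldo → lumubalzo
  rule 2 (vowel merger): lumubalzo → lomobalzo
  rule 3: no change — lomobalzo
  rule 4 (apocope): lomobalzo → lomobalz
  ⇒ Mivikic lomobalz

lomobalz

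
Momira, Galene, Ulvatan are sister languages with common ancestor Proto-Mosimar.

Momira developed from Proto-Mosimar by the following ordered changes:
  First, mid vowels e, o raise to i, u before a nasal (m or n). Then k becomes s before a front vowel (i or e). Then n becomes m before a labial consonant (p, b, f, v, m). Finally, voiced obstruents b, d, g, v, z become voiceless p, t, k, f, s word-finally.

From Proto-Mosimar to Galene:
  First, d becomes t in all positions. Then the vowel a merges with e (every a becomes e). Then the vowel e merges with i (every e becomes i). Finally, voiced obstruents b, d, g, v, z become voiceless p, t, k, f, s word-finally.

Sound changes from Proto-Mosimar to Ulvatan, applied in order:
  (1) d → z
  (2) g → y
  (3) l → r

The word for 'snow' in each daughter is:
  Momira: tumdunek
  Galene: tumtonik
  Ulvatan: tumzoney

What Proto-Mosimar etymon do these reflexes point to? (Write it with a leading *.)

Position 8: Momira has k, Galene has k, Ulvatan has y. Taking the neighbouring segments as reconstructed: Momira k could go back to *k or *g; Galene k could go back to *k or *g; Ulvatan y could go back to *g or *y — the one source consistent with every daughter is *g.
Position 5: Momira has u, Galene has o, Ulvatan has o. Galene preserves o here (none of its changes turn any other segment into o), so the proto-segment is *o.
Position 4: Momira has d, Galene has t, Ulvatan has z. Momira preserves d here (none of its changes turn any other segment into d), so the proto-segment is *d.
This points to *tumdoneg. Verify forward in each daughter:
Momira: *tumdoneg > tumduneg > tumdunek  (by pre-nasal raising, final devoicing)
Galene: start from *tumdoneg.
  rule 1 (unconditioned shift): tumdoneg → tumtoneg
  rule 2: no change — tumtoneg
  rule 3 (vowel merger): tumtoneg → tumtonig
  rule 4 (final devoicing): tumtonig → tumtonik
  ⇒ Galene tumtonik
Ulvatan: start from *tumdoneg.
  rule 1 (unconditioned shift): tumdoneg → tumzoneg
  rule 2 (unconditioned shift): tumzoneg → tumzoney
  rule 3: no change — tumzoney
  ⇒ Ulvatan tumzoney
No other proto-form is consistent with every reflex, so the reconstruction is *tumdoneg.

*tumdoneg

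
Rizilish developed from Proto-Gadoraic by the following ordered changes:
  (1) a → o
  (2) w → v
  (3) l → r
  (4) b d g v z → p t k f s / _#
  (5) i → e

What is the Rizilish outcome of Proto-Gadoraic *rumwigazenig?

rumvegozenek

Rizilish: *rumwigazenig
  rumwigazenig → rumwigozenig   [vowel merger]
  rumwigozenig → rumvigozenig   [unconditioned shift]
  rumvigozenig (rule 3 does not apply)
  rumvigozenig → rumvigozenik   [final devoicing]
  rumvigozenik → rumvegozenek   [vowel merger]
  giving Rizilish rumvegozenek.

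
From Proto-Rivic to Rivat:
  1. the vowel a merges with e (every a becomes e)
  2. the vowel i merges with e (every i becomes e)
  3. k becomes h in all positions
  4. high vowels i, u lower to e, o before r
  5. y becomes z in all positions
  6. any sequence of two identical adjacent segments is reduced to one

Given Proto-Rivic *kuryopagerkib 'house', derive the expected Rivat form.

horzopegerheb

Rivat: *kuryopagerkib > kuryopegerkib > kuryopegerkeb > huryopegerheb > horyopegerheb > horzopegerheb  (by vowel merger, vowel merger, unconditioned shift, pre-rhotic lowering, unconditioned shift)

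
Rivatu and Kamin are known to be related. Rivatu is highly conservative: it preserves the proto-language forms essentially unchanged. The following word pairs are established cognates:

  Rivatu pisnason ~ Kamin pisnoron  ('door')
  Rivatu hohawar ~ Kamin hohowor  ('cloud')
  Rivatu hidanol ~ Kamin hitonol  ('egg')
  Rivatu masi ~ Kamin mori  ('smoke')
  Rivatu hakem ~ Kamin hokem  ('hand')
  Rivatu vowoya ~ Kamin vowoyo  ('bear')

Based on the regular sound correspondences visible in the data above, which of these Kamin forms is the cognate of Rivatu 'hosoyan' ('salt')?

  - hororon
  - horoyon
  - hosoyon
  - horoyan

horoyon

pisnason ~ pisnoron — Rivatu s corresponds to Kamin r between vowels (before a back vowel).
hidanol ~ hitonol — Rivatu a corresponds to Kamin o after a consonant, before a nasal.
Applying these to Rivatu 'hosoyan':
  hosoyan → horoyan   (s→r between vowels (before a back vowel))
  horoyan → horoyon   (a→o after a consonant, before a nasal)
So the Kamin cognate is 'horoyon'.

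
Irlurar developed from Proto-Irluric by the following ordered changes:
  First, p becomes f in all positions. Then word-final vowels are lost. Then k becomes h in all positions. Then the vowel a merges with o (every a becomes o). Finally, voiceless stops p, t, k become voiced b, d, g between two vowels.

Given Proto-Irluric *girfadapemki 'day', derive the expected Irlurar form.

Irlurar: *girfadapemki
  girfadapemki → girfadafemki   [unconditioned shift]
  girfadafemki → girfadafemk   [apocope]
  girfadafemk → girfadafemh   [unconditioned shift]
  girfadafemh → girfodofemh   [vowel merger]
  girfodofemh (rule 5 does not apply)
  giving Irlurar girfodofemh.

girfodofemh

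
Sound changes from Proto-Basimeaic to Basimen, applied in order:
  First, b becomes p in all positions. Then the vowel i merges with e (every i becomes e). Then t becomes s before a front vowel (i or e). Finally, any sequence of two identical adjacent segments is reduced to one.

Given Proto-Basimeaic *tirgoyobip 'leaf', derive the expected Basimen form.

Basimen: start from *tirgoyobip.
  rule 1 (unconditioned shift): tirgoyobip → tirgoyopip
  rule 2 (vowel merger): tirgoyopip → tergoyopep
  rule 3 (palatalisation): tergoyopep → sergoyopep
  rule 4: no change — sergoyopep
  ⇒ Basimen sergoyopep

sergoyopep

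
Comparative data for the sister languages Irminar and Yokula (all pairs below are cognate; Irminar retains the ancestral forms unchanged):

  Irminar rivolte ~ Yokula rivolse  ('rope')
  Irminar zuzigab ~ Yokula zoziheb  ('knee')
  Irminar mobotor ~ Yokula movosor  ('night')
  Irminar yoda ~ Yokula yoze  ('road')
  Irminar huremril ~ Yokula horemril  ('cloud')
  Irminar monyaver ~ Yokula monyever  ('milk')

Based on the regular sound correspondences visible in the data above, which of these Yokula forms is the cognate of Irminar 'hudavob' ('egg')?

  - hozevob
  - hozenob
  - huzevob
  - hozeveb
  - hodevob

zuzigab ~ zoziheb — Irminar u corresponds to Yokula o after a consonant, before a consonant other than r, m, n, p, b, f, v.
yoda ~ yoze — Irminar d corresponds to Yokula z between vowels (before a back vowel).
monyaver ~ monyever — Irminar a corresponds to Yokula e after a consonant, before a labial obstruent.
Applying these to Irminar 'hudavob':
  hudavob → hodavob   (u→o after a consonant, before a consonant other than r, m, n, p, b, f, v)
  hodavob → hozavob   (d→z between vowels (before a back vowel))
  hozavob → hozevob   (a→e after a consonant, before a labial obstruent)
So the Yokula cognate is 'hozevob'.

hozevob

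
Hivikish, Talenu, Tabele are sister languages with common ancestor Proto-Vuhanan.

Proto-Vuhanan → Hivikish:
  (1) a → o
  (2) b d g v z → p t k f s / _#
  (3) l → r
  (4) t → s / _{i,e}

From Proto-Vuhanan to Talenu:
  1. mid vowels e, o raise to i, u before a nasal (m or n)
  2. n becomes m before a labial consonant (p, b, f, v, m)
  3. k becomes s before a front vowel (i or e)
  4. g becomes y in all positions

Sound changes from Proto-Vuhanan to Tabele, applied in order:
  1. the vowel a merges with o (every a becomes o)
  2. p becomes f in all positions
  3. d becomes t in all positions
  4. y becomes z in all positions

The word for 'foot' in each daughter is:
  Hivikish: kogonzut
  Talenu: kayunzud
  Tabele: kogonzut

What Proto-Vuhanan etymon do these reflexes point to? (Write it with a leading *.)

*kagonzud

Position 8: Hivikish has t, Talenu has d, Tabele has t. Talenu preserves d here (none of its changes turn any other segment into d), so the proto-segment is *d.
Position 2: Hivikish has o, Talenu has a, Tabele has o. Talenu preserves a here (none of its changes turn any other segment into a), so the proto-segment is *a.
Verify the candidate proto-form against each daughter:
Hivikish: *kagonzud
  kagonzud → kogonzud   [vowel merger]
  kogonzud → kogonzut   [final devoicing]
  kogonzut (rule 3 does not apply)
  kogonzut (rule 4 does not apply)
  giving Hivikish kogonzut.
Talenu: start from *kagonzud.
  rule 1 (pre-nasal raising): kagonzud → kagunzud
  rule 2: no change — kagunzud
  rule 3: no change — kagunzud
  rule 4 (unconditioned shift): kagunzud → kayunzud
  ⇒ Talenu kayunzud
Tabele: *kagonzud
  kagonzud → kogonzud   [vowel merger]
  kogonzud (rule 2 does not apply)
  kogonzud → kogonzut   [unconditioned shift]
  kogonzut (rule 4 does not apply)
  giving Tabele kogonzut.
Only *kagonzud yields all of Hivikish kogonzut, Talenu kayunzud, Tabele kogonzut.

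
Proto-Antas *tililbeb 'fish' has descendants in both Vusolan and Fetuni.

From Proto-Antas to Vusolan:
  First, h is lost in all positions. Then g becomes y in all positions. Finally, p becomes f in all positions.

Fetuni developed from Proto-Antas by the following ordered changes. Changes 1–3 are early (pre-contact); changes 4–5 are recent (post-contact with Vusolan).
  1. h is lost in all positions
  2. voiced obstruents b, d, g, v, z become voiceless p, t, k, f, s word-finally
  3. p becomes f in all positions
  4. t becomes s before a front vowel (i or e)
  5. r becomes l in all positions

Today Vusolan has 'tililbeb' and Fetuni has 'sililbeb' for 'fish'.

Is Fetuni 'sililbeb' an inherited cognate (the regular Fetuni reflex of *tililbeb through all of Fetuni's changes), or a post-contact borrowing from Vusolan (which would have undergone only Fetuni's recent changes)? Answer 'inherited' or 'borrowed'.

borrowed

If inherited, *tililbeb would pass through all of Fetuni's changes:
Fetuni: start from *tililbeb.
  rule 1: no change — tililbeb
  rule 2 (final devoicing): tililbeb → tililbep
  rule 3 (unconditioned shift): tililbep → tililbef
  rule 4 (palatalisation): tililbef → sililbef
  rule 5: no change — sililbef
  ⇒ Fetuni sililbef
If borrowed from Vusolan 'tililbeb' after the early changes, it would undergo only the recent ones:
  rule 4 (palatalisation): tililbeb → sililbeb
  rule 5 (unconditioned shift): no change (sililbeb)
  ⇒ as a loan: sililbeb
Fetuni 'sililbeb' matches the loan outcome 'sililbeb', not the inherited 'sililbef' — it skipped the early Fetuni changes, so it was borrowed from Vusolan.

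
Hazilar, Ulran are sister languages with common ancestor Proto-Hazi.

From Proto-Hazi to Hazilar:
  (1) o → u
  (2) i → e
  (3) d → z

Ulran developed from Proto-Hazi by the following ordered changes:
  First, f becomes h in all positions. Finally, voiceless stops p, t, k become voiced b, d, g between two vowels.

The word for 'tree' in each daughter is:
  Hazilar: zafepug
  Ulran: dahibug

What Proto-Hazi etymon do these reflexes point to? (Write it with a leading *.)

Position 3: Hazilar has f, Ulran has h. Hazilar preserves f here (none of its changes turn any other segment into f), so the proto-segment is *f.
Position 5: Hazilar has p, Ulran has b. Hazilar preserves p here (none of its changes turn any other segment into p), so the proto-segment is *p.
This points to *dafipug. Verify forward in each daughter:
Hazilar: start from *dafipug.
  rule 1: no change — dafipug
  rule 2 (vowel merger): dafipug → dafepug
  rule 3 (unconditioned shift): dafepug → zafepug
  ⇒ Hazilar zafepug
Ulran: *dafipug > dahipug > dahibug  (by unconditioned shift, intervocalic voicing)
*dafipug is the unique common source.

*dafipug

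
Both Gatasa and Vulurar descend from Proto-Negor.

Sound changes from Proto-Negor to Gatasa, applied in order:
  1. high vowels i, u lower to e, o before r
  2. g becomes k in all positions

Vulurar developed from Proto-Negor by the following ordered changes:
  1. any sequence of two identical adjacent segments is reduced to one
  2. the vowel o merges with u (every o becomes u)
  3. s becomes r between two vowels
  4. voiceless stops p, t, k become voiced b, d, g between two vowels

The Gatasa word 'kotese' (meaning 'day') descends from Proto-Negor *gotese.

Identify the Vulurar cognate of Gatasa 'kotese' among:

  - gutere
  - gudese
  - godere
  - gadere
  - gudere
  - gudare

gudere

Vulurar: *gotese > gutese > gutere > gudere  (by vowel merger, rhotacism, intervocalic voicing)
Only 'gudere' matches the regular Vulurar development of *gotese.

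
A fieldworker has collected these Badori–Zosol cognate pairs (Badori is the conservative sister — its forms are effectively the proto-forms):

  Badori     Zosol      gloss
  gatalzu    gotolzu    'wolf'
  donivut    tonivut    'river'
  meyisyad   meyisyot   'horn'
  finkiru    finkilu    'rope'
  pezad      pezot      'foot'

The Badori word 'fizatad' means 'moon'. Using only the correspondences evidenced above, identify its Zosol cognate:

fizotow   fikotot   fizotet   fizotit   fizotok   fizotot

gatalzu ~ gotolzu, meyisyad ~ meyisyot — Badori a corresponds to Zosol o after a consonant, before a consonant other than r, m, n, p, b, f, v.
meyisyad ~ meyisyot, pezad ~ pezot — Badori d corresponds to Zosol t word-finally.
Applying these to Badori 'fizatad':
  fizatad → fizotad   (a→o after a consonant, before a consonant other than r, m, n, p, b, f, v)
  fizotad → fizotod   (a→o after a consonant, before a consonant other than r, m, n, p, b, f, v)
  fizotod → fizotot   (d→t word-finally)
So the Zosol cognate is 'fizotot'.

fizotot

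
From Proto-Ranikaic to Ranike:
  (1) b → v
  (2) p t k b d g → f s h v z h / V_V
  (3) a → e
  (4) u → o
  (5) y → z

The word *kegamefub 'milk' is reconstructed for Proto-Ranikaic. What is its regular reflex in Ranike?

kehemefov

Ranike: start from *kegamefub.
  rule 1 (unconditioned shift): kegamefub → kegamefuv
  rule 2 (intervocalic lenition): kegamefuv → kehamefuv
  rule 3 (vowel merger): kehamefuv → kehemefuv
  rule 4 (vowel merger): kehemefuv → kehemefov
  rule 5: no change — kehemefov
  ⇒ Ranike kehemefov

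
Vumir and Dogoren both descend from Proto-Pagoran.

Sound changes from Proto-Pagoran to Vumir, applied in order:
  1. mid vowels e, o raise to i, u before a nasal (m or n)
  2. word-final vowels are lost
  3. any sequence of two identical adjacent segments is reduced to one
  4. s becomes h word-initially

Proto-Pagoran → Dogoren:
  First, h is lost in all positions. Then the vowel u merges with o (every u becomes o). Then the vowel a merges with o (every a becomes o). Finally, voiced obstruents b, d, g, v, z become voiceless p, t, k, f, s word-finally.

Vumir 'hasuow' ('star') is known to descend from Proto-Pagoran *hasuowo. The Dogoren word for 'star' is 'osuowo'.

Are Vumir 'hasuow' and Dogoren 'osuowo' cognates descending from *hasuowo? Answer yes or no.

Derive the expected Dogoren reflex of *hasuowo:
Dogoren: *hasuowo
  hasuowo → asuowo   [h-loss]
  asuowo → asoowo   [vowel merger]
  asoowo → osoowo   [vowel merger]
  osoowo (rule 4 does not apply)
  giving Dogoren osoowo.
The regular Dogoren reflex would be 'osoowo', but the attested form is 'osuowo'. The correspondence is irregular, so they are not cognates (the Dogoren form has a different source).

no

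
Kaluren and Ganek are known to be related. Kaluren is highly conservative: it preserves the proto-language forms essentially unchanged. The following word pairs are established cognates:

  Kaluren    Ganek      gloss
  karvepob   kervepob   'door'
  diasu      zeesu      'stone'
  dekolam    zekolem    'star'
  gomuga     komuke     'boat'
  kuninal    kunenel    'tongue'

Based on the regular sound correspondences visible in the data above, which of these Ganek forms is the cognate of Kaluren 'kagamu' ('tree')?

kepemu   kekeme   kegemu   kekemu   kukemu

kekemu

kuninal ~ kunenel — Kaluren a corresponds to Ganek e after a consonant, before a consonant other than r, m, n, p, b, f, v.
gomuga ~ komuke — Kaluren g corresponds to Ganek k between vowels (before a back vowel).
dekolam ~ zekolem — Kaluren a corresponds to Ganek e after a consonant, before a nasal.
Applying these to Kaluren 'kagamu':
  kagamu → kegamu   (a→e after a consonant, before a consonant other than r, m, n, p, b, f, v)
  kegamu → kekamu   (g→k between vowels (before a back vowel))
  kekamu → kekemu   (a→e after a consonant, before a nasal)
So the Ganek cognate is 'kekemu'.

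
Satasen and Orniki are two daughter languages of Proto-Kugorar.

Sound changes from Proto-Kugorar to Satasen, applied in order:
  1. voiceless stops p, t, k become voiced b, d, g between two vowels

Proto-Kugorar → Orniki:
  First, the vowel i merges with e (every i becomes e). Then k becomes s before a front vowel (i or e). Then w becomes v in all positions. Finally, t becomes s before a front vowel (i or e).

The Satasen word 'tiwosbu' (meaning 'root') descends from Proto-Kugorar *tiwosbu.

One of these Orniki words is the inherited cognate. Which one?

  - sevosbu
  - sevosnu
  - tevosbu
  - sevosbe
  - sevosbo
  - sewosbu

Orniki: *tiwosbu > tewosbu > tevosbu > sevosbu  (by vowel merger, unconditioned shift, palatalisation)
Among the options, 'sevosbu' alone shows every Orniki change applied in order.

sevosbu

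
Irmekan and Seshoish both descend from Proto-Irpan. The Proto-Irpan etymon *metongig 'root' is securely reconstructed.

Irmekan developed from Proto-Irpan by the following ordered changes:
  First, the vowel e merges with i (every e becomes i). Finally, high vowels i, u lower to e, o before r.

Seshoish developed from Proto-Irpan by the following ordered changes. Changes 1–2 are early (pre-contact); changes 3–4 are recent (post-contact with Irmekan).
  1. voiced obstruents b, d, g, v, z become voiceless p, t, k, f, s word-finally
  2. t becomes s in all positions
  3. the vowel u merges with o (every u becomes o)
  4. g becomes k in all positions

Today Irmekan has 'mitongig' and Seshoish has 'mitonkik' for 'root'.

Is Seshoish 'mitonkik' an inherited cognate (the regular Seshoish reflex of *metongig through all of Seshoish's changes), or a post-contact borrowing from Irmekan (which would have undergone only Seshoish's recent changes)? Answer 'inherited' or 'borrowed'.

If inherited, *metongig would pass through all of Seshoish's changes:
Seshoish: start from *metongig.
  rule 1 (final devoicing): metongig → metongik
  rule 2 (unconditioned shift): metongik → mesongik
  rule 3: no change — mesongik
  rule 4 (unconditioned shift): mesongik → mesonkik
  ⇒ Seshoish mesonkik
If borrowed from Irmekan 'mitongig' after the early changes, it would undergo only the recent ones:
  rule 3 (vowel merger): no change (mitongig)
  rule 4 (unconditioned shift): mitongig → mitonkik
  ⇒ as a loan: mitonkik
Seshoish 'mitonkik' matches the loan outcome 'mitonkik', not the inherited 'mesonkik' — it skipped the early Seshoish changes, so it was borrowed from Irmekan.

borrowed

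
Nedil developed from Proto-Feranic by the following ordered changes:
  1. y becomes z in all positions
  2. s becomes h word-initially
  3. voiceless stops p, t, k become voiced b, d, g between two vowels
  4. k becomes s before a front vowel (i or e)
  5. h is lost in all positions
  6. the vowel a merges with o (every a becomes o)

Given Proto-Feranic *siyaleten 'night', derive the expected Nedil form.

Nedil: *siyaleten > sizaleten > hizaleten > hizaleden > izaleden > izoleden  (by unconditioned shift, debuccalisation, intervocalic voicing, h-loss, vowel merger)

izoleden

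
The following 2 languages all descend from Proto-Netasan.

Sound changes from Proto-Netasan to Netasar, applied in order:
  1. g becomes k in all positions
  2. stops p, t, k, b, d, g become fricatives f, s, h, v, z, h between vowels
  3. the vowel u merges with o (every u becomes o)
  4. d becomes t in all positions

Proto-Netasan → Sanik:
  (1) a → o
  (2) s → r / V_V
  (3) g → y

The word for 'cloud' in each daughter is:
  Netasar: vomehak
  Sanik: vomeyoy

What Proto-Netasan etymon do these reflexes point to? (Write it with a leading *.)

Position 7: Netasar has k, Sanik has y. Taking the neighbouring segments as reconstructed: Netasar k could go back to *k or *g; Sanik y could go back to *g or *y — the one source consistent with every daughter is *g.
Position 6: Netasar has a, Sanik has o. Netasar preserves a here (none of its changes turn any other segment into a), so the proto-segment is *a.
Position 5: Netasar has h, Sanik has y. Taking the neighbouring segments as reconstructed: Netasar h could go back to *k or *g or *h; Sanik y could go back to *g or *y — the one source consistent with every daughter is *g.
The remaining positions agree across the daughters. Check the candidate against every language:
Netasar: start from *vomegag.
  rule 1 (unconditioned shift): vomegag → vomekak
  rule 2 (intervocalic lenition): vomekak → vomehak
  rule 3: no change — vomehak
  rule 4: no change — vomehak
  ⇒ Netasar vomehak
Sanik: *vomegag
  vomegag → vomegog   [vowel merger]
  vomegog (rule 2 does not apply)
  vomegog → vomeyoy   [unconditioned shift]
  giving Sanik vomeyoy.
*vomegag is the unique common source.

*vomegag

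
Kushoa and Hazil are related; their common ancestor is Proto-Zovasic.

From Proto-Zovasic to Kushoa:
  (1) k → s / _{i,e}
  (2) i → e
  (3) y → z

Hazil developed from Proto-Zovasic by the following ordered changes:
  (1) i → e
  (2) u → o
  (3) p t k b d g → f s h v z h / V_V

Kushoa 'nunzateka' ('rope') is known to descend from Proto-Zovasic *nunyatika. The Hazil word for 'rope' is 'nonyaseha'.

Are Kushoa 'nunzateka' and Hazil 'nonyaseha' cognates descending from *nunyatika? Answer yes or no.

Derive the expected Hazil reflex of *nunyatika:
Hazil: start from *nunyatika.
  rule 1 (vowel merger): nunyatika → nunyateka
  rule 2 (vowel merger): nunyateka → nonyateka
  rule 3 (intervocalic lenition): nonyateka → nonyaseha
  ⇒ Hazil nonyaseha
Hazil 'nonyaseha' matches the regular reflex exactly, so the pair is cognate.

yes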